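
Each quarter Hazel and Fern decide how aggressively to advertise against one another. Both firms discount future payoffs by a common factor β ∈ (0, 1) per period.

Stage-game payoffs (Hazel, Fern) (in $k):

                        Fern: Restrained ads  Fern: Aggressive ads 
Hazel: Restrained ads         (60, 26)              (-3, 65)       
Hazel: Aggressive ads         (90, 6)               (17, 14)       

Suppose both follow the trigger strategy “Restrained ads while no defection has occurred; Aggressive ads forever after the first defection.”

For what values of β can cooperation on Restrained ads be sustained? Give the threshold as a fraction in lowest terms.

13/17

Hazel's threshold: (90−60)/(90−17) = 30/73.
Fern's threshold: (65−26)/(65−14) = 13/17.
30/73 < 13/17, so Fern binds and β* = 13/17.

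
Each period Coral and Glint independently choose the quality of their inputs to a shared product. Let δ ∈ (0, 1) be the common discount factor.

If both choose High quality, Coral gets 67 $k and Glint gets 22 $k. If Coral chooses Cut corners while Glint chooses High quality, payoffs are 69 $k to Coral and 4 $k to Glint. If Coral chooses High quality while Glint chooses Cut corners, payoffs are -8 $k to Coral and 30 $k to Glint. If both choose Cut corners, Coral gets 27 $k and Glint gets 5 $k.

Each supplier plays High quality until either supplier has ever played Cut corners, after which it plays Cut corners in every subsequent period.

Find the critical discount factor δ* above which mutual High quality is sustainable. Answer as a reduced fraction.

8/25

Coral's threshold: (69−67)/(69−27) = 1/21.
Glint's threshold: (30−22)/(30−5) = 8/25.
1/21 < 8/25, so Glint binds and δ* = 8/25.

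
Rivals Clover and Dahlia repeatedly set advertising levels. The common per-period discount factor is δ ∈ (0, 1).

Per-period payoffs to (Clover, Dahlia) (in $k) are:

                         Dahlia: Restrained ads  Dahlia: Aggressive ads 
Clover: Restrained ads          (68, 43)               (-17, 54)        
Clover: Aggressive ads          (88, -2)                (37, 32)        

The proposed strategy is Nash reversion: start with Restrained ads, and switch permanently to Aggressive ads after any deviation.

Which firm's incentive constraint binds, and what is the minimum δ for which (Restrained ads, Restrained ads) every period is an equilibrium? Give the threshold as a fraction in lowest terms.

Clover: cooperation gives 68 each period; deviation gives 88 once then 37 forever.
  68/(1−δ) ≥ 88 + 37δ/(1−δ) ⇒ δ ≥ 20/51.
Dahlia: cooperation gives 43 each period; deviation gives 54 once then 32 forever.
  δ ≥ 11/22 = 1/2.
Both must hold, so the binding constraint is Dahlia's: δ ≥ 1/2.

Dahlia; δ ≥ 1/2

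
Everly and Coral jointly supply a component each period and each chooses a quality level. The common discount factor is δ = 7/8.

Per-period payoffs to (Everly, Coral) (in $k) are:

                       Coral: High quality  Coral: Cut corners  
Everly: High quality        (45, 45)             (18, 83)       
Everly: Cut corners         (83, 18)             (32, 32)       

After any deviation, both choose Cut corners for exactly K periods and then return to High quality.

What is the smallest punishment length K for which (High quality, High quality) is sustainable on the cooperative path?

No profitable deviation requires (45−32)(δ+…+δ^K) ≥ 83−45, i.e. δ+…+δ^K ≥ 38/13 ≈ 2.9231.
With δ = 7/8, the partial sums are K=1: 0.8750, K=2: 1.6406, K=3: 2.3105, K=4: 2.8967, K=5: 3.4096.
K = 5 is the first length at which the sum reaches 2.9231.

5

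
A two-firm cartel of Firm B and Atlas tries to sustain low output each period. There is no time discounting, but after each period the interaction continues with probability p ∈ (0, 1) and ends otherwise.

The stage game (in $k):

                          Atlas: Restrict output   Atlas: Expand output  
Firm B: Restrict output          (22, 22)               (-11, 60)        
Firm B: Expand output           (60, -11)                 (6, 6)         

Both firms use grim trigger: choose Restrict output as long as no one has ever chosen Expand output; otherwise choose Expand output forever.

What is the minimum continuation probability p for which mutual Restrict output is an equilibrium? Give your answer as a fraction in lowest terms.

19/27

Expected cooperation value is 22 + p·22 + p²·22 + … = 22/(1−p); deviation gives 60 + p·6/(1−p).
22 ≥ 60(1−p) + 6p ⇒ 54p ≥ 38 ⇒ p ≥ 38/54 = 19/27.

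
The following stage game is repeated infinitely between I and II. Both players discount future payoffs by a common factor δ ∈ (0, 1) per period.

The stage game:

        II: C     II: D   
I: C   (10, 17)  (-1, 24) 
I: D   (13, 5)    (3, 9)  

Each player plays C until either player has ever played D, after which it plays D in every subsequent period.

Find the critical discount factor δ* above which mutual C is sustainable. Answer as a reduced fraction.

For I: deviation gain 13−10 = 3, per-period punishment loss 10−3 = 7. IC gives δ ≥ 3/10.
For II: gain 7, loss 8 per period, so δ ≥ 7/15.
The tighter constraint is II's, so cooperation needs δ ≥ 7/15.

7/15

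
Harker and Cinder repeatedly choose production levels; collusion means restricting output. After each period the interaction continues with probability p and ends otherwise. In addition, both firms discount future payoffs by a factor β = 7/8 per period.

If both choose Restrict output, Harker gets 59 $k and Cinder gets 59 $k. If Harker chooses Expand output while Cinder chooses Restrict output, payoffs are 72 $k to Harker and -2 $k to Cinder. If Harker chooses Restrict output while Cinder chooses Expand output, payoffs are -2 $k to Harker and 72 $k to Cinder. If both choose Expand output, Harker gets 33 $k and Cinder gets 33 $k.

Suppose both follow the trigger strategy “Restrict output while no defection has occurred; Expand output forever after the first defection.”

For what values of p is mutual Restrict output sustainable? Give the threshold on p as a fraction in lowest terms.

8/21

Expected continuation weight on next period's payoff is β·p = 7/8·p, which plays the role of the discount factor.
Cooperation requires 7/8·p ≥ (72−59)/(72−33) = 1/3, hence p ≥ 8/21.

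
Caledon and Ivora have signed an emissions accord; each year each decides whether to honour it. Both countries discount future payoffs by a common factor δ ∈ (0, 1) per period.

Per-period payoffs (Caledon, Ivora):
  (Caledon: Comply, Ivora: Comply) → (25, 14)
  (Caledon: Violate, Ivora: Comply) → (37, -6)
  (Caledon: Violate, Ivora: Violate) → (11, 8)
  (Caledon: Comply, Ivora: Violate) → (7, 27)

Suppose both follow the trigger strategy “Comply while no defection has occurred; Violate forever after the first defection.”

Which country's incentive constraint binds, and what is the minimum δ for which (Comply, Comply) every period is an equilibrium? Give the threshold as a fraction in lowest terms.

For Caledon: deviation gain 37−25 = 12, per-period punishment loss 25−11 = 14. IC gives δ ≥ 12/26 = 6/13.
For Ivora: gain 13, loss 6 per period, so δ ≥ 13/19.
The tighter constraint is Ivora's, so cooperation needs δ ≥ 13/19.

Ivora; δ ≥ 13/19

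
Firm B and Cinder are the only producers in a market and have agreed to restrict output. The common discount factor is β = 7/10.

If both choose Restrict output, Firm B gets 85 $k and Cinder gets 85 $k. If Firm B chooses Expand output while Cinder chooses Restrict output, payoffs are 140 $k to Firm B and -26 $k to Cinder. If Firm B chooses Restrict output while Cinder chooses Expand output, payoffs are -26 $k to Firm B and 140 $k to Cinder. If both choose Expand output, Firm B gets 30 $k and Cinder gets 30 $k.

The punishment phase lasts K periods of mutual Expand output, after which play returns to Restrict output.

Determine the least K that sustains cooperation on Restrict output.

Need Σ_{k=1}^{K} β^k ≥ (140−85)/(85−30) = 1.0000 at β = 7/10.
At K = 1 the sum is 0.7000 < 1.0000; at K = 2 it is 1.1900 ≥ 1.0000.
So the minimum punishment length is K = 2.

2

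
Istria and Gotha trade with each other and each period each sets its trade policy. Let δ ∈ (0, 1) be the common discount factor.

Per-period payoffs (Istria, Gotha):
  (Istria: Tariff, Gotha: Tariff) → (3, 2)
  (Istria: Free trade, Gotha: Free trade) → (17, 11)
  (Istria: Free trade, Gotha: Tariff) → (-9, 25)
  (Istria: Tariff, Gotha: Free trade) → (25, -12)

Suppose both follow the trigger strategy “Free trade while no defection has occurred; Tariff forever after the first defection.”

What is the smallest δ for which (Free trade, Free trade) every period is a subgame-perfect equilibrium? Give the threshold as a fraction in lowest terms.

14/23

Istria's threshold: (25−17)/(25−3) = 4/11.
Gotha's threshold: (25−11)/(25−2) = 14/23.
4/11 < 14/23, so Gotha binds and δ* = 14/23.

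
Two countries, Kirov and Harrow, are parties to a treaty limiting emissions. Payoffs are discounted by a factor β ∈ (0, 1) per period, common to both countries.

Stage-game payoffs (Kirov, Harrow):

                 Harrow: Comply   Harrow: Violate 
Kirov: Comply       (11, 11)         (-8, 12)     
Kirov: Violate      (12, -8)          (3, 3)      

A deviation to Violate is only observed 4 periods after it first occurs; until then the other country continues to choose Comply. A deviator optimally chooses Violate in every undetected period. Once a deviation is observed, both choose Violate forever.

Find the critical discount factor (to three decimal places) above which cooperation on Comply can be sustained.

The best deviation is to choose Violate for all 4 undetected periods, earning 12 each, then 3 forever once detected.
Deviation value: 12(1−β^4)/(1−β) + 3β^4/(1−β); cooperation value: 11/(1−β).
IC: 11 ≥ 12(1−β^4) + 3β^4 = 12 − 9β^4.
So β^4 ≥ 1/9, giving β ≥ (1/9)^(1/4) ≈ 0.577.

0.577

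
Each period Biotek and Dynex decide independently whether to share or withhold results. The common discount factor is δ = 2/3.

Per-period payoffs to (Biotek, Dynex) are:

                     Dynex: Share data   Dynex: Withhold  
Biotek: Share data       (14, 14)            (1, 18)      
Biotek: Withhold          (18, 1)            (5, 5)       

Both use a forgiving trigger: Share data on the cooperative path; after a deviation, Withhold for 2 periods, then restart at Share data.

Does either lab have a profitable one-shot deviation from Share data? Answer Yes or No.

No

Comparing payoff streams over the 3 periods until play realigns: cooperate → 14(1+δ+…+δ^2); deviate → 18 + 5(δ+…+δ^2).
Cooperation is sustained iff (14−5)(δ+…+δ^2) ≥ 18−14.
δ+…+δ^2 = 2/3·(1−(2/3)^2)/(1−2/3) = 1.1111, and (18−14)/(14−5) = 0.4444.
1.1111 ≥ 0.4444, so cooperation is sustainable.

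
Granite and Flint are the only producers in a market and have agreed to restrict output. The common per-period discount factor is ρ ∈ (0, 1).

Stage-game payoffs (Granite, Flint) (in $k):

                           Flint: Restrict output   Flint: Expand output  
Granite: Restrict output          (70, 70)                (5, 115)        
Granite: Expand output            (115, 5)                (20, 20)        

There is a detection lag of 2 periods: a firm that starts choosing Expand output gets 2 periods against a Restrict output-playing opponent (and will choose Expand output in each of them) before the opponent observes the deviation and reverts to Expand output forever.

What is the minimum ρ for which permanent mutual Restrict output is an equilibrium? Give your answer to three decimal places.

Deviating for the 2 undetected periods gains 115−70 = 45 per period over cooperation, then loses 70−20 = 50 per period forever once punishment starts.
Gain: 45(1 + ρ + … + ρ^1); loss: 50·ρ^2/(1−ρ).
No profitable deviation ⇔ 45(1−ρ^2) ≤ 50·ρ^2, i.e. ρ^2 ≥ 45/(45+50) = 9/19.
Hence ρ ≥ (9/19)^(1/2) ≈ 0.688.

0.688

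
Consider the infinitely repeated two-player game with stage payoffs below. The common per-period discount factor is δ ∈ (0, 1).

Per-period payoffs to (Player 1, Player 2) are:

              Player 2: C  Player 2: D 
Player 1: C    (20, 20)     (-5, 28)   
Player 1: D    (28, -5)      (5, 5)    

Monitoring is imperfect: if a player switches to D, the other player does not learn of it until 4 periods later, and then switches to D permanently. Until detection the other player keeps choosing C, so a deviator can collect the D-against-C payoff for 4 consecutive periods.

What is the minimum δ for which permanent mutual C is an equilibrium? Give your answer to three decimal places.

The best deviation is to choose D for all 4 undetected periods, earning 28 each, then 5 forever once detected.
Deviation value: 28(1−δ^4)/(1−δ) + 5δ^4/(1−δ); cooperation value: 20/(1−δ).
IC: 20 ≥ 28(1−δ^4) + 5δ^4 = 28 − 23δ^4.
So δ^4 ≥ 8/23, giving δ ≥ (8/23)^(1/4) ≈ 0.768.

0.768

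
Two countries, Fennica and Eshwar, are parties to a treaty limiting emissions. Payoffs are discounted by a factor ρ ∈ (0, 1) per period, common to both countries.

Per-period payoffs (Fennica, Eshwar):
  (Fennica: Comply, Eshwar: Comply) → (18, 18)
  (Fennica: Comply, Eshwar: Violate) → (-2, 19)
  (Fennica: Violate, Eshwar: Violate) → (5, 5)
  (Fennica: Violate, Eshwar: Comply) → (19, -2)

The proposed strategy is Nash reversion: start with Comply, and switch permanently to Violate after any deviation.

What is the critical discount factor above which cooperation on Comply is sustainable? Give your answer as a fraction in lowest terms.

1/14

Cooperation forever yields 18 each period: 18/(1−ρ).
Deviating yields 19 once, then 5 forever: 19 + 5ρ/(1−ρ).
No profitable deviation requires 18/(1−ρ) ≥ 19 + 5ρ/(1−ρ).
Multiplying by (1−ρ): 18 ≥ 19(1−ρ) + 5ρ = 19 − 14ρ.
So 14ρ ≥ 1, i.e. ρ ≥ 1/14.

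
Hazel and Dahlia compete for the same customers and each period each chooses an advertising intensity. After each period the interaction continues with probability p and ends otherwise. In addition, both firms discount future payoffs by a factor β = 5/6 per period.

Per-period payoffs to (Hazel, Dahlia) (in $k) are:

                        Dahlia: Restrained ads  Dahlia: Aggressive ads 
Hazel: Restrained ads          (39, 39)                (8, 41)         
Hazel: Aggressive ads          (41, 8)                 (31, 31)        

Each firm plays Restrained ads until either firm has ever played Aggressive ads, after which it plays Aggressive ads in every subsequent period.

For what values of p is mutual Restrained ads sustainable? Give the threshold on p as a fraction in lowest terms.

Expected continuation weight on next period's payoff is β·p = 5/6·p, which plays the role of the discount factor.
Cooperation requires 5/6·p ≥ (41−39)/(41−31) = 1/5, hence p ≥ 6/25.

6/25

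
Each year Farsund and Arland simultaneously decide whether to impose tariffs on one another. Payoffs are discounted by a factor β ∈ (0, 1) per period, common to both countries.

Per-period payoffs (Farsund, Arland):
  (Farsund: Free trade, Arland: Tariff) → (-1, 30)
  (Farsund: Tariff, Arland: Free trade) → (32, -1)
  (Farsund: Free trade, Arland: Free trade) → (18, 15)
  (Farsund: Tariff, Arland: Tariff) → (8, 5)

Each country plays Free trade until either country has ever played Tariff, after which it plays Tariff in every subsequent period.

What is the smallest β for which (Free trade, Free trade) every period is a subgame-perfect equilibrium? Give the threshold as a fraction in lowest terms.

3/5

For Farsund: deviation gain 32−18 = 14, per-period punishment loss 18−8 = 10. IC gives β ≥ 14/24 = 7/12.
For Arland: gain 15, loss 10 per period, so β ≥ 15/25 = 3/5.
The tighter constraint is Arland's, so cooperation needs β ≥ 3/5.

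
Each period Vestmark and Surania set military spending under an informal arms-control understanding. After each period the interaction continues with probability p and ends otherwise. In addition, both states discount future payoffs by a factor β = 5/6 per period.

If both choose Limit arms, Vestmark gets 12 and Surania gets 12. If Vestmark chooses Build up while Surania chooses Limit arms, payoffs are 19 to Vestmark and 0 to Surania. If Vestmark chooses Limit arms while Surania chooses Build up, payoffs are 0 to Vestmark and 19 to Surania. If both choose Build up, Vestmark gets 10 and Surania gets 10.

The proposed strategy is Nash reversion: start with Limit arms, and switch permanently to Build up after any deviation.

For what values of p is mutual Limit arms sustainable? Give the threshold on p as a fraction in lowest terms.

Expected continuation weight on next period's payoff is β·p = 5/6·p, which plays the role of the discount factor.
Cooperation requires 5/6·p ≥ (19−12)/(19−10) = 7/9, hence p ≥ 14/15.

14/15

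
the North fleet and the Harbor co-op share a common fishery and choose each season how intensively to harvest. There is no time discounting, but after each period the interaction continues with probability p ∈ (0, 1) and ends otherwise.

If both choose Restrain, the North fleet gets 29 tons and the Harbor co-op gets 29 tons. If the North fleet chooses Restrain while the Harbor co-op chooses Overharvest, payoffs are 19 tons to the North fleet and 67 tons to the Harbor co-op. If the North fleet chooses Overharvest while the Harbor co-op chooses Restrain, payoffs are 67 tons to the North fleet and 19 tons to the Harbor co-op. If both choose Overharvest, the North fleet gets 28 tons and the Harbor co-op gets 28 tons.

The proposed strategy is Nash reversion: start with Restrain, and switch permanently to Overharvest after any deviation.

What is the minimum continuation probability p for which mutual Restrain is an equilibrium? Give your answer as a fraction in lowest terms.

Expected cooperation value is 29 + p·29 + p²·29 + … = 29/(1−p); deviation gives 67 + p·28/(1−p).
29 ≥ 67(1−p) + 28p ⇒ 39p ≥ 38 ⇒ p ≥ 38/39.

38/39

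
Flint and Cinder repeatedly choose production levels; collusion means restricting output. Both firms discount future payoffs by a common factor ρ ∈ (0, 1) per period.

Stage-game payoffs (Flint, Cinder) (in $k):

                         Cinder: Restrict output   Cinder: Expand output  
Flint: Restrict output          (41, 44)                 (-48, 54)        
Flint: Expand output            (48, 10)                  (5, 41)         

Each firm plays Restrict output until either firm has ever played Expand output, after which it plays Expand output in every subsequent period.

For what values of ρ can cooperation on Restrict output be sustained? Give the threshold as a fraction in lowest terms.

Flint: cooperation gives 41 each period; deviation gives 48 once then 5 forever.
  41/(1−ρ) ≥ 48 + 5ρ/(1−ρ) ⇒ ρ ≥ 7/43.
Cinder: cooperation gives 44 each period; deviation gives 54 once then 41 forever.
  ρ ≥ 10/13.
Both must hold, so the binding constraint is Cinder's: ρ ≥ 10/13.

10/13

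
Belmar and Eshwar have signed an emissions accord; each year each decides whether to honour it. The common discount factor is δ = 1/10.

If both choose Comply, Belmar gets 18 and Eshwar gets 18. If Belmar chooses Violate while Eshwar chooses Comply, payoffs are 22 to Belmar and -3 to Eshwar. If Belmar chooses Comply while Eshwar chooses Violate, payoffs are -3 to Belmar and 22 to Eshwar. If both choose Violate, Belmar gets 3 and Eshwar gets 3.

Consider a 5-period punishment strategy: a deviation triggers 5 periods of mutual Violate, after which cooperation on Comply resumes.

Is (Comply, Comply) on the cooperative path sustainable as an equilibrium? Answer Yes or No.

IC: δ+…+δ^5 ≥ (22−18)/(18−3) = 4/15.
At δ = 1/10: partial sum = 0.1111 < 0.2667. Cooperation not sustainable.

No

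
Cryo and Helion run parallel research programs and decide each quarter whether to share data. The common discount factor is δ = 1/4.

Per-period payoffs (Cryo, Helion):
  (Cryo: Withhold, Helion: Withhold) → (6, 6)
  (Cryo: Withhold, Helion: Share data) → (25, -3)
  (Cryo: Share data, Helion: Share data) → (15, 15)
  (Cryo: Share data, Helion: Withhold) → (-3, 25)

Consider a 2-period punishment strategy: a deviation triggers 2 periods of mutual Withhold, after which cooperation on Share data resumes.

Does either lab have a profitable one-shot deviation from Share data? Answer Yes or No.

Yes

A one-shot deviation gives 25 now, then 6 for 2 periods, then back to 15.
Gain from deviating: (25−15) today; loss: (15−6) in each of the next 2 periods.
No-deviation condition: (15−6)(δ+…+δ^2) ≥ 25−15, i.e. δ+…+δ^2 ≥ 10/9.
At δ = 1/4: δ+…+δ^2 = 0.3125 < 1.1111.
So cooperation is not sustainable.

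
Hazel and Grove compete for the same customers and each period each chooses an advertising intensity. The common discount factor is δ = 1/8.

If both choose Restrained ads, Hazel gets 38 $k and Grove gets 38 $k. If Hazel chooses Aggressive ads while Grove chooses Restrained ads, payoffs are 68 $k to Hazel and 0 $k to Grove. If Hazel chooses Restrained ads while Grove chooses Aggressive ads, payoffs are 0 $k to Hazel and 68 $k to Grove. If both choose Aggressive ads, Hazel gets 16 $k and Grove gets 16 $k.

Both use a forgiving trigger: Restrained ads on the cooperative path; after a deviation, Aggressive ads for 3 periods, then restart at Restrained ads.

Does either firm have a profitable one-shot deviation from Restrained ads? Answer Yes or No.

Comparing payoff streams over the 4 periods until play realigns: cooperate → 38(1+δ+…+δ^3); deviate → 68 + 16(δ+…+δ^3).
Cooperation is sustained iff (38−16)(δ+…+δ^3) ≥ 68−38.
δ+…+δ^3 = 1/8·(1−(1/8)^3)/(1−1/8) = 0.1426, and (68−38)/(38−16) = 1.3636.
0.1426 < 1.3636, so cooperation is not sustainable.

Yes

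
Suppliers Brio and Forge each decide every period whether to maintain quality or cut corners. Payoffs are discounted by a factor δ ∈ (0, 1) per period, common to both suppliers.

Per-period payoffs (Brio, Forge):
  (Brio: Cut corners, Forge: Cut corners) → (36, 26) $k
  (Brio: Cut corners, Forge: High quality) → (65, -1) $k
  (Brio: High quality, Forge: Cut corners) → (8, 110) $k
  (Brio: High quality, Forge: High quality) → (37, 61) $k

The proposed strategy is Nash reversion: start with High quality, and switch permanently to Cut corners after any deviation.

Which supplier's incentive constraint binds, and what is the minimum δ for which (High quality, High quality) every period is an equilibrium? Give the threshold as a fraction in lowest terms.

Brio; δ ≥ 28/29

Brio's threshold: (65−37)/(65−36) = 28/29.
Forge's threshold: (110−61)/(110−26) = 7/12.
28/29 > 7/12, so Brio binds and δ* = 28/29.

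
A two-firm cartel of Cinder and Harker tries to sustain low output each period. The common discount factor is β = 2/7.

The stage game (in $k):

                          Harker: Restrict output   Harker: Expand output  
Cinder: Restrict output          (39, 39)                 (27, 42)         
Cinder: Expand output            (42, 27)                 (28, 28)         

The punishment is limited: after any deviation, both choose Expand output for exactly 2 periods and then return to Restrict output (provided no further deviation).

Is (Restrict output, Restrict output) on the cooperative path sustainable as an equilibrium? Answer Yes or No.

Yes

IC: β+…+β^2 ≥ (42−39)/(39−28) = 3/11.
At β = 2/7: partial sum = 0.3673 ≥ 0.2727. Cooperation sustainable.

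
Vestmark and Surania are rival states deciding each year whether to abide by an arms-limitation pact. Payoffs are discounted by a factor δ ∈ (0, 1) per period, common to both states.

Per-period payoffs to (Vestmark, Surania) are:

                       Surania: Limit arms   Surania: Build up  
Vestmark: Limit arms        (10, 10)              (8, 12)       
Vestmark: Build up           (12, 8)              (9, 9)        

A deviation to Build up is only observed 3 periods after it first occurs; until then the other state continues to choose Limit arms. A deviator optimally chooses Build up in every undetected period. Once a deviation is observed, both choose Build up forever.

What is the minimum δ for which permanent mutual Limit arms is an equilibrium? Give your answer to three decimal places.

0.874

A deviator earns 12 for 3 periods, then 9 forever; cooperating earns 10 forever. Multiplying the IC by (1−δ):
10 ≥ 12(1−δ^3) + 9δ^3, so 3·δ^3 ≥ 2 and δ^3 ≥ 2/3.
δ ≥ (2/3)^(1/3) ≈ 0.874.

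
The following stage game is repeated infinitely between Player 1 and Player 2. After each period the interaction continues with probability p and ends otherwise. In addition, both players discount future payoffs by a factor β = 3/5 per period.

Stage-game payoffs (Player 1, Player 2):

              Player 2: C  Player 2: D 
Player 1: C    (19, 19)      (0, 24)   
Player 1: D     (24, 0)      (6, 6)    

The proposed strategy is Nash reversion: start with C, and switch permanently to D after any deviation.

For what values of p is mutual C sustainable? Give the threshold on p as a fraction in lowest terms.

25/54

Expected continuation weight on next period's payoff is β·p = 3/5·p, which plays the role of the discount factor.
Cooperation requires 3/5·p ≥ (24−19)/(24−6) = 5/18, hence p ≥ 25/54.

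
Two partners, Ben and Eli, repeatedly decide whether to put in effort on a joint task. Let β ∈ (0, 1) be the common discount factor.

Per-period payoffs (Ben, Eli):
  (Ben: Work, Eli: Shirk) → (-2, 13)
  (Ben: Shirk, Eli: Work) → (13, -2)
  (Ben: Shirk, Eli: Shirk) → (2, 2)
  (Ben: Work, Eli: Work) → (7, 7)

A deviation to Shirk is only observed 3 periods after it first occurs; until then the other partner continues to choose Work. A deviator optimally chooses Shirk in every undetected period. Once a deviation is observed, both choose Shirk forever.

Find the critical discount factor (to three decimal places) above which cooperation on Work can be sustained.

0.817

The best deviation is to choose Shirk for all 3 undetected periods, earning 13 each, then 2 forever once detected.
Deviation value: 13(1−β^3)/(1−β) + 2β^3/(1−β); cooperation value: 7/(1−β).
IC: 7 ≥ 13(1−β^3) + 2β^3 = 13 − 11β^3.
So β^3 ≥ 6/11, giving β ≥ (6/11)^(1/3) ≈ 0.817.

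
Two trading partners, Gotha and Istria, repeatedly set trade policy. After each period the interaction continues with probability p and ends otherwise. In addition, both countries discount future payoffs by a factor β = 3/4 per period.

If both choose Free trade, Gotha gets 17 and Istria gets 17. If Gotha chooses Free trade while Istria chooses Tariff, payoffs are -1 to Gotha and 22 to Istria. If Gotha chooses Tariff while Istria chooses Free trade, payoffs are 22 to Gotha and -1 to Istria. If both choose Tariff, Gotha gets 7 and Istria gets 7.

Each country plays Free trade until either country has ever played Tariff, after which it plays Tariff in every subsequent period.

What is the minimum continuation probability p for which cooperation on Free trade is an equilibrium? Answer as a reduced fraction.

With continuation probability p and discount β, the effective per-period discount factor is βp.
Grim-trigger IC: βp ≥ (22−17)/(22−7) = 1/3.
So p ≥ (1/3)/(3/4) = 4/9.

4/9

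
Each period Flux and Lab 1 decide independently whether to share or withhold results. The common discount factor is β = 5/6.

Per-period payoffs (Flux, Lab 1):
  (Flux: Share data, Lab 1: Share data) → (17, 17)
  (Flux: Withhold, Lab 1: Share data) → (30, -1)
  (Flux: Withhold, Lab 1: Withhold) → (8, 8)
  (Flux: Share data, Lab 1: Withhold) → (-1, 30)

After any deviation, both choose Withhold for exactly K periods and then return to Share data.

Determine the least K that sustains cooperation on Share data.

No profitable deviation requires (17−8)(β+…+β^K) ≥ 30−17, i.e. β+…+β^K ≥ 13/9 ≈ 1.4444.
With β = 5/6, the partial sums are K=1: 0.8333, K=2: 1.5278.
K = 2 is the first length at which the sum reaches 1.4444.

2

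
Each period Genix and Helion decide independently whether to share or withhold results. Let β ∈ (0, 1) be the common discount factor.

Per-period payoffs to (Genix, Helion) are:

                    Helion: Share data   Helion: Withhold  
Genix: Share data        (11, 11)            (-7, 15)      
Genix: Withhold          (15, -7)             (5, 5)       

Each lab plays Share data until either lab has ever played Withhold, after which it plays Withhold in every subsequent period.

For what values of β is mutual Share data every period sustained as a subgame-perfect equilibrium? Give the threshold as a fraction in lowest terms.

11/(1−β) ≥ 15 + 5β/(1−β)
11 ≥ 15 − 10β
β ≥ 4/10 = 2/5.

2/5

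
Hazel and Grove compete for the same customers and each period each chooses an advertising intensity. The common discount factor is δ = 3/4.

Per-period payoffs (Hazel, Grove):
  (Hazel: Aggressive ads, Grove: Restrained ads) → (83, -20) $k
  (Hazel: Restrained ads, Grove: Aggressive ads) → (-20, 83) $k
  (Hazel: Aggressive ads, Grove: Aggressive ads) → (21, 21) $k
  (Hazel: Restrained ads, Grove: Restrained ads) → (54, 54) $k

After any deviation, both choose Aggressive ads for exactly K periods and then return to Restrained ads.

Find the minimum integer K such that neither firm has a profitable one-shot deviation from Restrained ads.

2

IC: δ(1−δ^K)/(1−δ) ≥ (83−54)/(54−21) = 29/33.
With δ = 3/4: need 1 − δ^K ≥ 29/33·(1−3/4)/(3/4), i.e. δ^K ≤ 0.7071.
Since (3/4)^1 = 0.7500 and (3/4)^2 = 0.5625, the smallest such K is 2.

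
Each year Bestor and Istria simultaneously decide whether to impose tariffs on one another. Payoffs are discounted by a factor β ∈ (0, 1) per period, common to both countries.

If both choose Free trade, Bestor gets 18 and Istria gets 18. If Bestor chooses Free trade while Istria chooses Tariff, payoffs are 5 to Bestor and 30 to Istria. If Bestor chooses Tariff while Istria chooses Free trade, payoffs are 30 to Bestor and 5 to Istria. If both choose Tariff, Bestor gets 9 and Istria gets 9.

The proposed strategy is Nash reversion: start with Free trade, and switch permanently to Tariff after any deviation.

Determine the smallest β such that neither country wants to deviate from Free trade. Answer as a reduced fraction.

4/7

Under grim trigger the critical discount factor is (T−C)/(T−P) with T = 30, C = 18, P = 9.
β* = (30−18)/(30−9) = 12/21 = 4/7.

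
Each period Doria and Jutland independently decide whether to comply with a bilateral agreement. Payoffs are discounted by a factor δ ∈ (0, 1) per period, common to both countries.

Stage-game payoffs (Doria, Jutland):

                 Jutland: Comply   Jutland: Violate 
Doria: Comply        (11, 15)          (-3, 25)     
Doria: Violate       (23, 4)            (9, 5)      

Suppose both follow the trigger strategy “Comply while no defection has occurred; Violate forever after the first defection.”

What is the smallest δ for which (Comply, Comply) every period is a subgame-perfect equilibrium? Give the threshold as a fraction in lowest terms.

Doria's threshold: (23−11)/(23−9) = 6/7.
Jutland's threshold: (25−15)/(25−5) = 1/2.
6/7 > 1/2, so Doria binds and δ* = 6/7.

6/7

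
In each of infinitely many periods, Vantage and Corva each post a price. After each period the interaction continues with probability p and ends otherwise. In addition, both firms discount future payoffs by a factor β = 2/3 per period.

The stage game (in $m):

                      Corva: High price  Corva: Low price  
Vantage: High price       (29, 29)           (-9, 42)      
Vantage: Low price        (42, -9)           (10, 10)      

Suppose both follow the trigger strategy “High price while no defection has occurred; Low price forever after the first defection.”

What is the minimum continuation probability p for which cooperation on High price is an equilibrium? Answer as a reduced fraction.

39/64

With continuation probability p and discount β, the effective per-period discount factor is βp.
Grim-trigger IC: βp ≥ (42−29)/(42−10) = 13/32.
So p ≥ (13/32)/(2/3) = 39/64.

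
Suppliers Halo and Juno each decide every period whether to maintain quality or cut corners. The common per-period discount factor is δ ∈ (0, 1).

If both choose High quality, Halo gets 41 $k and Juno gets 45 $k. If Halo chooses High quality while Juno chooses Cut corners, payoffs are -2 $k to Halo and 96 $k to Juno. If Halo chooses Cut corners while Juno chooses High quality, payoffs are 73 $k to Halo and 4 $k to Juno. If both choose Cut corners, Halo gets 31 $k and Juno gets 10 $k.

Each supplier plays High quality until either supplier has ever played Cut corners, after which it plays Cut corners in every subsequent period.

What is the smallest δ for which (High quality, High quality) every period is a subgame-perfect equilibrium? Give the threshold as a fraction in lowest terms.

Halo: cooperation gives 41 each period; deviation gives 73 once then 31 forever.
  41/(1−δ) ≥ 73 + 31δ/(1−δ) ⇒ δ ≥ 32/42 = 16/21.
Juno: cooperation gives 45 each period; deviation gives 96 once then 10 forever.
  δ ≥ 51/86.
Both must hold, so the binding constraint is Halo's: δ ≥ 16/21.

16/21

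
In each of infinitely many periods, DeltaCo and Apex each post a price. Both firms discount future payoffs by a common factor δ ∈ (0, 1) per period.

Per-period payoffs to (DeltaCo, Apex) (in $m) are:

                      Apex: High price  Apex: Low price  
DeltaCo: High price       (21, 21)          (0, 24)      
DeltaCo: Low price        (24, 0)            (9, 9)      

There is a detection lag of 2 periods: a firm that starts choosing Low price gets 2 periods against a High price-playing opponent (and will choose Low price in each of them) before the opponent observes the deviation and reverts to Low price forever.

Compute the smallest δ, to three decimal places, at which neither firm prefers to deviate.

0.447

Deviating for the 2 undetected periods gains 24−21 = 3 per period over cooperation, then loses 21−9 = 12 per period forever once punishment starts.
Gain: 3(1 + δ + … + δ^1); loss: 12·δ^2/(1−δ).
No profitable deviation ⇔ 3(1−δ^2) ≤ 12·δ^2, i.e. δ^2 ≥ 3/(3+12) = 1/5.
Hence δ ≥ (1/5)^(1/2) ≈ 0.447.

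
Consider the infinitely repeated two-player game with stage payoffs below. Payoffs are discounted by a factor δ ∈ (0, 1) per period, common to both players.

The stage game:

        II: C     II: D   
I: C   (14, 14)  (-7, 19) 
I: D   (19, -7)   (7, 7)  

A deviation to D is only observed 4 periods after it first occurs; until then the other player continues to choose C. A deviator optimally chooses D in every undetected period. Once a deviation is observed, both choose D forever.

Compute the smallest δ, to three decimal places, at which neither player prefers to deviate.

The best deviation is to choose D for all 4 undetected periods, earning 19 each, then 7 forever once detected.
Deviation value: 19(1−δ^4)/(1−δ) + 7δ^4/(1−δ); cooperation value: 14/(1−δ).
IC: 14 ≥ 19(1−δ^4) + 7δ^4 = 19 − 12δ^4.
So δ^4 ≥ 5/12, giving δ ≥ (5/12)^(1/4) ≈ 0.803.

0.803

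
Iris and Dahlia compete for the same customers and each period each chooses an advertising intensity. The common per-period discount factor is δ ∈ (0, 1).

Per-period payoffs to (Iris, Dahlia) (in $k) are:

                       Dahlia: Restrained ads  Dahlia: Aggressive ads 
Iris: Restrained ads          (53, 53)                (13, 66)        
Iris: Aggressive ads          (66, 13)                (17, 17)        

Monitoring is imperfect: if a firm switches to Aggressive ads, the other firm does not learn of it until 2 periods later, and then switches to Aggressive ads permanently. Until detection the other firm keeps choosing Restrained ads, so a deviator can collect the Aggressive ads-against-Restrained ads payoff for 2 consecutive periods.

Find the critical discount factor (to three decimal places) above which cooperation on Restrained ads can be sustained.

Deviating for the 2 undetected periods gains 66−53 = 13 per period over cooperation, then loses 53−17 = 36 per period forever once punishment starts.
Gain: 13(1 + δ + … + δ^1); loss: 36·δ^2/(1−δ).
No profitable deviation ⇔ 13(1−δ^2) ≤ 36·δ^2, i.e. δ^2 ≥ 13/(13+36) = 13/49.
Hence δ ≥ (13/49)^(1/2) ≈ 0.515.

0.515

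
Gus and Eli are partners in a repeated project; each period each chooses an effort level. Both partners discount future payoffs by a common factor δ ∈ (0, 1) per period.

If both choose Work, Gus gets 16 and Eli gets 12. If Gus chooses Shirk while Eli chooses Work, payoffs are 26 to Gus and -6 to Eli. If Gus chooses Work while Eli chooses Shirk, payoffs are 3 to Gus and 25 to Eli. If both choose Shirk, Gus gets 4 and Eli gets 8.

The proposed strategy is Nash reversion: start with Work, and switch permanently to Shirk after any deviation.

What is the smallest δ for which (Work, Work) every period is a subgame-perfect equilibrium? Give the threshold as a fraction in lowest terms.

Gus: cooperation gives 16 each period; deviation gives 26 once then 4 forever.
  16/(1−δ) ≥ 26 + 4δ/(1−δ) ⇒ δ ≥ 10/22 = 5/11.
Eli: cooperation gives 12 each period; deviation gives 25 once then 8 forever.
  δ ≥ 13/17.
Both must hold, so the binding constraint is Eli's: δ ≥ 13/17.

13/17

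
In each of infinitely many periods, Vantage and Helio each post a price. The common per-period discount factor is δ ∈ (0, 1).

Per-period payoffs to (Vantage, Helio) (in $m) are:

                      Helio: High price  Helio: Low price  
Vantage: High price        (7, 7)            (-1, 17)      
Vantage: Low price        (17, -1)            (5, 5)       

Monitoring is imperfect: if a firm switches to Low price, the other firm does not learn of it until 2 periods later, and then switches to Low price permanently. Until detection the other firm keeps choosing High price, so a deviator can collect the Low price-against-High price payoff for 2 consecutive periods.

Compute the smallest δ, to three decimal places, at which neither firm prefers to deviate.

0.913

A deviator earns 17 for 2 periods, then 5 forever; cooperating earns 7 forever. Multiplying the IC by (1−δ):
7 ≥ 17(1−δ^2) + 5δ^2, so 12·δ^2 ≥ 10 and δ^2 ≥ 5/6.
δ ≥ (5/6)^(1/2) ≈ 0.913.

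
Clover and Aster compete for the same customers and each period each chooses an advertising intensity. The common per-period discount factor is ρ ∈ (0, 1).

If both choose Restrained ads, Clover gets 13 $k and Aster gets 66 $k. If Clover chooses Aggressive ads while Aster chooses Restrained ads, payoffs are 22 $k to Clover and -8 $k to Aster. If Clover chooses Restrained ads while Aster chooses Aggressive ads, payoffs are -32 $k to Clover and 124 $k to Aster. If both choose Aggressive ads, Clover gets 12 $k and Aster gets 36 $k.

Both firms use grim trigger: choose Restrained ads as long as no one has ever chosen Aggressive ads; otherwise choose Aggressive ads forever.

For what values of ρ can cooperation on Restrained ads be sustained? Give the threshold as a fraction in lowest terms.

9/10

Clover's threshold: (22−13)/(22−12) = 9/10.
Aster's threshold: (124−66)/(124−36) = 29/44.
9/10 > 29/44, so Clover binds and ρ* = 9/10.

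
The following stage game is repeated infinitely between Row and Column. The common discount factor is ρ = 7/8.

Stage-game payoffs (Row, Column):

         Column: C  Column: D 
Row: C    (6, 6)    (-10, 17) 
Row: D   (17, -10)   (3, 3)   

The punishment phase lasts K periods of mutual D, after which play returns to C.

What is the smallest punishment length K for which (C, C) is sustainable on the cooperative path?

6

No profitable deviation requires (6−3)(ρ+…+ρ^K) ≥ 17−6, i.e. ρ+…+ρ^K ≥ 11/3 ≈ 3.6667.
With ρ = 7/8, the partial sums are K=1: 0.8750, K=2: 1.6406, K=3: 2.3105, K=4: 2.8967, K=5: 3.4096, K=6: 3.8584.
K = 6 is the first length at which the sum reaches 3.6667.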